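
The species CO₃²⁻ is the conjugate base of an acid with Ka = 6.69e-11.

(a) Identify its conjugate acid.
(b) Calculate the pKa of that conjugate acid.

(a) The conjugate acid is formed by adding one H⁺ to CO₃²⁻, giving HCO₃⁻. (b) pKa = -log(Ka) = -log(6.69e-11) = 10.17.

Conjugate acid: HCO₃⁻; pK_a = 10.17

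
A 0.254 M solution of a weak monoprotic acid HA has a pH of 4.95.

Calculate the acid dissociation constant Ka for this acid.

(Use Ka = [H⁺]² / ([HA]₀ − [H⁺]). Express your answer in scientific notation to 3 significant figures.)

[H⁺] = 10^(−pH) = 10^(−4.95) = 1.122e-05 M. For HA ⇌ H⁺ + A⁻, Ka = [H⁺][A⁻]/[HA] = [H⁺]² / ([HA]₀ − [H⁺]) = (1.122e-05)² / (0.254 − 1.122e-05) = 4.96e-10.

K_a = 4.96e-10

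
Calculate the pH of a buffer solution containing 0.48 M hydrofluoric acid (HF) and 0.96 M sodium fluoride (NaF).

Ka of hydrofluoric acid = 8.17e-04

pKa = -log(8.17e-04) = 3.09. pH = pKa + log([A⁻]/[HA]) = 3.09 + log(0.96/0.48)

pH = 3.39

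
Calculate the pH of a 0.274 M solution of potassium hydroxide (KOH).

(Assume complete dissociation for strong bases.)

[OH⁻] = 0.274 M for strong base. pOH = -log[OH⁻] = 0.56, pH = 14 - pOH

pH = 13.44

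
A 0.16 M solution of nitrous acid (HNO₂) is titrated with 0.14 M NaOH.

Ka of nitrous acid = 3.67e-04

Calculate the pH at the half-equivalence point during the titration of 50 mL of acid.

At half-equivalence [HA] = [A⁻], so Henderson-Hasselbalch gives pH = pKa = -log(3.67e-04) = 3.44.

pH = pKa = 3.44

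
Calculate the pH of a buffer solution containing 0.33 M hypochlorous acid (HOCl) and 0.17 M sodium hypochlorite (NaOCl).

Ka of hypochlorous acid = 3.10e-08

pKa = -log(3.10e-08) = 7.51. pH = pKa + log([A⁻]/[HA]) = 7.51 + log(0.17/0.33)

pH = 7.22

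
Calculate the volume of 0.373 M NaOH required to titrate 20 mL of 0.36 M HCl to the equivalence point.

At equivalence: moles acid = moles base. moles HCl = 0.36 × 20/1000 = 0.0072 mol. V_base = moles / 0.373 × 1000 = 19.3 mL.

V_{base} = 19.3 mL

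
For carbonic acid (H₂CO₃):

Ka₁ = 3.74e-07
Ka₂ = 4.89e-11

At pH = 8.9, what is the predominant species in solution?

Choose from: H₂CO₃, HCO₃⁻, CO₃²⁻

pKa₁ = 6.43, pKa₂ = 10.31. For a polyprotic acid the predominant species crosses at each pKa: below pKa_n the protonated form dominates, above it the deprotonated form does. At pH = 8.9, the predominant species is HCO₃⁻.

HCO₃⁻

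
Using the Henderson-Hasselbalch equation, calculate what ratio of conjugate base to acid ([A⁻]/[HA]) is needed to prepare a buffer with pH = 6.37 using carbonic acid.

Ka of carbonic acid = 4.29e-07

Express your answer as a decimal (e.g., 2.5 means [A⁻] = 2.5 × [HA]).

pKa = -log(4.29e-07) = 6.3675. pH = pKa + log([A⁻]/[HA]), so log([A⁻]/[HA]) = pH − pKa = 6.37 − 6.3675 = 0.0025. [A⁻]/[HA] = 10^(0.0025) = 1.01

[A⁻]/[HA] = 1.01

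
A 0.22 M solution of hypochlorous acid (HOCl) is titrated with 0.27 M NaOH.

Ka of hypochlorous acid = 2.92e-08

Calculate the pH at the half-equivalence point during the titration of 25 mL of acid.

At half-equivalence [HA] = [A⁻], so Henderson-Hasselbalch gives pH = pKa = -log(2.92e-08) = 7.53.

pH = pKa = 7.53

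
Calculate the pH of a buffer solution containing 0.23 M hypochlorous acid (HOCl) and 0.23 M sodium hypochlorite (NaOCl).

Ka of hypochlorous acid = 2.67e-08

pKa = -log(2.67e-08) = 7.57. pH = pKa + log([A⁻]/[HA]) = 7.57 + log(0.23/0.23)

pH = 7.57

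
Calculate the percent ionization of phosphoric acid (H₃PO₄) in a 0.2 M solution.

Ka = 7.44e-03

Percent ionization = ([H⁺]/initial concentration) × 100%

Using Ka equilibrium: x² + Ka×x - Ka×C = 0. Solving: [H⁺] = 3.5034e-02. Percent = (3.5034e-02/0.2) × 100

Percent ionization = 17.5%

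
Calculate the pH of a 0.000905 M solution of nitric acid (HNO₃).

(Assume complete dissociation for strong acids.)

[H⁺] = 0.000905 M for strong acid. pH = -log[H⁺] = -log(0.000905)

pH = 3.04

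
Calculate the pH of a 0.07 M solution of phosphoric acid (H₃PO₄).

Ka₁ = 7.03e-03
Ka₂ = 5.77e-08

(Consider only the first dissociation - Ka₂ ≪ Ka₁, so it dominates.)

First dissociation dominates. From Ka₁ = [H⁺][HA⁻]/[H₂A], x² + Ka₁·x − Ka₁·C = 0 with C = 0.07 M and Ka₁ = 7.03e-03. Solving: [H⁺] = (−Ka₁ + √(Ka₁² + 4·Ka₁·C)) / 2 = 1.8945e-02 M. pH = -log(1.8945e-02) = 1.72.

pH = 1.72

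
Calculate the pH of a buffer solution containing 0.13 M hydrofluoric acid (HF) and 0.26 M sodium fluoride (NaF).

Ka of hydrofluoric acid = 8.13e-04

pKa = -log(8.13e-04) = 3.09. pH = pKa + log([A⁻]/[HA]) = 3.09 + log(0.26/0.13)

pH = 3.39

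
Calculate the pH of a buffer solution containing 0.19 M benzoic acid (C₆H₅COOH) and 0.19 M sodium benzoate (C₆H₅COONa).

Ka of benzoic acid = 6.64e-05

pKa = -log(6.64e-05) = 4.18. pH = pKa + log([A⁻]/[HA]) = 4.18 + log(0.19/0.19)

pH = 4.18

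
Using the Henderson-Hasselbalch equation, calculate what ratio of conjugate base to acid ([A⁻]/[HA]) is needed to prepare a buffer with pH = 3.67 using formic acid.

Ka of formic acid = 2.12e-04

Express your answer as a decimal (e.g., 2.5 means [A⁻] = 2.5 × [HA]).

pKa = -log(2.12e-04) = 3.6737. pH = pKa + log([A⁻]/[HA]), so log([A⁻]/[HA]) = pH − pKa = 3.67 − 3.6737 = -0.0037. [A⁻]/[HA] = 10^(-0.0037) = 0.992

[A⁻]/[HA] = 0.992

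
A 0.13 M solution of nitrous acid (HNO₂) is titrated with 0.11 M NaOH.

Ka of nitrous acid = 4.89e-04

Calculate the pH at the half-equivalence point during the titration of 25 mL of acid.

At half-equivalence [HA] = [A⁻], so Henderson-Hasselbalch gives pH = pKa = -log(4.89e-04) = 3.31.

pH = pKa = 3.31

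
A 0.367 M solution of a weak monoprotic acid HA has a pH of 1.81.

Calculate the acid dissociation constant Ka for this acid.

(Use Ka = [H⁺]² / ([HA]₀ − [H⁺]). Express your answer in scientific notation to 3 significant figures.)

[H⁺] = 10^(−pH) = 10^(−1.81) = 1.549e-02 M. For HA ⇌ H⁺ + A⁻, Ka = [H⁺][A⁻]/[HA] = [H⁺]² / ([HA]₀ − [H⁺]) = (1.549e-02)² / (0.367 − 1.549e-02) = 6.82e-04.

K_a = 6.82e-04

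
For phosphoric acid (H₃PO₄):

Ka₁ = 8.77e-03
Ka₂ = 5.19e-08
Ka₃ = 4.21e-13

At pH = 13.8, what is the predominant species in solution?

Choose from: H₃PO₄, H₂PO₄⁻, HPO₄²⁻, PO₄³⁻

pKa₁ = 2.06, pKa₂ = 7.28, pKa₃ = 12.38. For a polyprotic acid the predominant species crosses at each pKa: below pKa_n the protonated form dominates, above it the deprotonated form does. At pH = 13.8, the predominant species is PO₄³⁻.

PO₄³⁻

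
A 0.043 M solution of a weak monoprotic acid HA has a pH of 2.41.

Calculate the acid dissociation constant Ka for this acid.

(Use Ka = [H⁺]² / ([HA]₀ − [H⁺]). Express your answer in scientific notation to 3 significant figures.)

[H⁺] = 10^(−pH) = 10^(−2.41) = 3.890e-03 M. For HA ⇌ H⁺ + A⁻, Ka = [H⁺][A⁻]/[HA] = [H⁺]² / ([HA]₀ − [H⁺]) = (3.890e-03)² / (0.043 − 3.890e-03) = 3.87e-04.

K_a = 3.87e-04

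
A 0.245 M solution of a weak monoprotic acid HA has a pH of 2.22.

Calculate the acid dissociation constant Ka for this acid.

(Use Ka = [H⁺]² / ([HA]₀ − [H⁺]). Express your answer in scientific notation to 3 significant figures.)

[H⁺] = 10^(−pH) = 10^(−2.22) = 6.026e-03 M. For HA ⇌ H⁺ + A⁻, Ka = [H⁺][A⁻]/[HA] = [H⁺]² / ([HA]₀ − [H⁺]) = (6.026e-03)² / (0.245 − 6.026e-03) = 1.52e-04.

K_a = 1.52e-04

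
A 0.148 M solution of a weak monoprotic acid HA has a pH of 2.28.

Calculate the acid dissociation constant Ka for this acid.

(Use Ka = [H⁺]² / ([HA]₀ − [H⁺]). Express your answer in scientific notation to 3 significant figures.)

[H⁺] = 10^(−pH) = 10^(−2.28) = 5.248e-03 M. For HA ⇌ H⁺ + A⁻, Ka = [H⁺][A⁻]/[HA] = [H⁺]² / ([HA]₀ − [H⁺]) = (5.248e-03)² / (0.148 − 5.248e-03) = 1.93e-04.

K_a = 1.93e-04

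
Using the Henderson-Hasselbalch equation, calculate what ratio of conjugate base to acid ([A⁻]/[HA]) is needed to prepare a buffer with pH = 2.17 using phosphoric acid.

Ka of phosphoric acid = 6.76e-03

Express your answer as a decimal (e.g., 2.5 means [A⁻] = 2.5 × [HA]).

pKa = -log(6.76e-03) = 2.1701. pH = pKa + log([A⁻]/[HA]), so log([A⁻]/[HA]) = pH − pKa = 2.17 − 2.1701 = -0.0001. [A⁻]/[HA] = 10^(-0.0001) = 1.00

[A⁻]/[HA] = 1.00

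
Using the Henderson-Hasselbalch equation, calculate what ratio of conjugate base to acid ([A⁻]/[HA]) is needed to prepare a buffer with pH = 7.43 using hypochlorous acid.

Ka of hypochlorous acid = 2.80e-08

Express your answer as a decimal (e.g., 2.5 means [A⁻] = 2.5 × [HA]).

pKa = -log(2.80e-08) = 7.5528. pH = pKa + log([A⁻]/[HA]), so log([A⁻]/[HA]) = pH − pKa = 7.43 − 7.5528 = -0.1228. [A⁻]/[HA] = 10^(-0.1228) = 0.754

[A⁻]/[HA] = 0.754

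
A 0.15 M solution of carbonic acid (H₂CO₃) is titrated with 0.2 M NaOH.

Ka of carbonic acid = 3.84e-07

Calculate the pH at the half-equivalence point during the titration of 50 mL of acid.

At half-equivalence [HA] = [A⁻], so Henderson-Hasselbalch gives pH = pKa = -log(3.84e-07) = 6.42.

pH = pKa = 6.42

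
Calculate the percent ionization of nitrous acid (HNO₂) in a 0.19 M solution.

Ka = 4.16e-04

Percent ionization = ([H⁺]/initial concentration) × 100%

Using Ka equilibrium: x² + Ka×x - Ka×C = 0. Solving: [H⁺] = 8.6849e-03. Percent = (8.6849e-03/0.19) × 100

Percent ionization = 4.57%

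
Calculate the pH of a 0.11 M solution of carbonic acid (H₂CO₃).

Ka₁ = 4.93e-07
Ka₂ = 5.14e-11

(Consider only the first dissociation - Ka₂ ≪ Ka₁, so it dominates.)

First dissociation dominates. From Ka₁ = [H⁺][HA⁻]/[H₂A], x² + Ka₁·x − Ka₁·C = 0 with C = 0.11 M and Ka₁ = 4.93e-07. Solving: [H⁺] = (−Ka₁ + √(Ka₁² + 4·Ka₁·C)) / 2 = 2.3263e-04 M. pH = -log(2.3263e-04) = 3.63.

pH = 3.63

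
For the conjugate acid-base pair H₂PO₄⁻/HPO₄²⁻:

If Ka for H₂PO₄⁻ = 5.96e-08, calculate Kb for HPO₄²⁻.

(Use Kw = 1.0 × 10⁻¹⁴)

For a conjugate pair Ka × Kb = Kw, so Kb = Kw/Ka = 1.0 × 10⁻¹⁴ / 5.96e-08 = 1.68e-07.

K_b = 1.68e-07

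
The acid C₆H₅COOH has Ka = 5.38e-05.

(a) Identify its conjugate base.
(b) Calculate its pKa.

(a) The conjugate base is formed by removing one H⁺ from C₆H₅COOH, giving C₆H₅COO⁻. (b) pKa = -log(Ka) = -log(5.38e-05) = 4.27.

Conjugate base: C₆H₅COO⁻; pK_a = 4.27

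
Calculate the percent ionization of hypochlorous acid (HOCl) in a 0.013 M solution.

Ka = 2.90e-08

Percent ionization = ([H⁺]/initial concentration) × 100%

Using Ka equilibrium: x² + Ka×x - Ka×C = 0. Solving: [H⁺] = 1.9402e-05. Percent = (1.9402e-05/0.013) × 100

Percent ionization = 0.149%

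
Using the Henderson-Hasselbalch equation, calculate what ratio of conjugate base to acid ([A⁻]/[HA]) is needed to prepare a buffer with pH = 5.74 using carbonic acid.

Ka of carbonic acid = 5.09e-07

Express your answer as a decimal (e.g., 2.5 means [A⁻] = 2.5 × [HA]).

pKa = -log(5.09e-07) = 6.2933. pH = pKa + log([A⁻]/[HA]), so log([A⁻]/[HA]) = pH − pKa = 5.74 − 6.2933 = -0.5533. [A⁻]/[HA] = 10^(-0.5533) = 0.280

[A⁻]/[HA] = 0.280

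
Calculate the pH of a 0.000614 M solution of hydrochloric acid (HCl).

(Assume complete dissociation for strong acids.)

[H⁺] = 0.000614 M for strong acid. pH = -log[H⁺] = -log(0.000614)

pH = 3.21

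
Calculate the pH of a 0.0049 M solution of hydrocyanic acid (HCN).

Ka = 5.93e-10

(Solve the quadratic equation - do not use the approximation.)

x² + Ka×x - Ka×C = 0. Using quadratic formula: [H⁺] = 1.7043e-06

pH = 5.77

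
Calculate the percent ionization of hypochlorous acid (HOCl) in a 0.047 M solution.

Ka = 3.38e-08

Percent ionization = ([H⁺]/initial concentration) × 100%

Using Ka equilibrium: x² + Ka×x - Ka×C = 0. Solving: [H⁺] = 3.9840e-05. Percent = (3.9840e-05/0.047) × 100

Percent ionization = 0.0848%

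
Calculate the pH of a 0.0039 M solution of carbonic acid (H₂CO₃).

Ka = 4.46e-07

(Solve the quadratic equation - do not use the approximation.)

x² + Ka×x - Ka×C = 0. Using quadratic formula: [H⁺] = 4.1484e-05

pH = 4.38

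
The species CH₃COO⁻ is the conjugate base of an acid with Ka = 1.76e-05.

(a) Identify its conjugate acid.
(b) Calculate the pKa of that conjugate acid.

(a) The conjugate acid is formed by adding one H⁺ to CH₃COO⁻, giving CH₃COOH. (b) pKa = -log(Ka) = -log(1.76e-05) = 4.75.

Conjugate acid: CH₃COOH; pK_a = 4.75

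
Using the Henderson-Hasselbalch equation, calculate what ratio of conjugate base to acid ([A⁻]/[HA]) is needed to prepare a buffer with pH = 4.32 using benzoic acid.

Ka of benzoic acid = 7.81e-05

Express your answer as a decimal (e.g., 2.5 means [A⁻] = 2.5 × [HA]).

pKa = -log(7.81e-05) = 4.1073. pH = pKa + log([A⁻]/[HA]), so log([A⁻]/[HA]) = pH − pKa = 4.32 − 4.1073 = 0.2127. [A⁻]/[HA] = 10^(0.2127) = 1.63

[A⁻]/[HA] = 1.63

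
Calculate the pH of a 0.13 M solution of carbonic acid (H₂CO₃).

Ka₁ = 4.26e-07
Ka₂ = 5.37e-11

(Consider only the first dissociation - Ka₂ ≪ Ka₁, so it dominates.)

First dissociation dominates. From Ka₁ = [H⁺][HA⁻]/[H₂A], x² + Ka₁·x − Ka₁·C = 0 with C = 0.13 M and Ka₁ = 4.26e-07. Solving: [H⁺] = (−Ka₁ + √(Ka₁² + 4·Ka₁·C)) / 2 = 2.3512e-04 M. pH = -log(2.3512e-04) = 3.63.

pH = 3.63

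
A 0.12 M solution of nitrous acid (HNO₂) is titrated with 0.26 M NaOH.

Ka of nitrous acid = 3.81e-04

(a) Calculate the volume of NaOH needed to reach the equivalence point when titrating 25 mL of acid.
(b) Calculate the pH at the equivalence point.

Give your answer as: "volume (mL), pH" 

moles acid = 0.12 × 25/1000 = 0.003 mol; V_base = moles/0.26 × 1000 = 11.5 mL. At equivalence only the conjugate base is present: [A⁻] = 0.003/0.037 = 8.2105e-02 M. Kb = Kw/Ka = 2.62e-11; [OH⁻] = √(Kb × [A⁻]) = 1.4680e-06; pOH = 5.83; pH = 14 - pOH = 8.17.

V = 11.5 mL, pH = 8.17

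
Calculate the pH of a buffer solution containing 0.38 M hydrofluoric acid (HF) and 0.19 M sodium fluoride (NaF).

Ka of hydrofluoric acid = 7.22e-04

pKa = -log(7.22e-04) = 3.14. pH = pKa + log([A⁻]/[HA]) = 3.14 + log(0.19/0.38)

pH = 2.84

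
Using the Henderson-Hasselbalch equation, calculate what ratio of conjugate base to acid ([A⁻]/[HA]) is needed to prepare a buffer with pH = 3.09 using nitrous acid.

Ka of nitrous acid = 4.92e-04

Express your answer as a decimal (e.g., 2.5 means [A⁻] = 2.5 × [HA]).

pKa = -log(4.92e-04) = 3.3080. pH = pKa + log([A⁻]/[HA]), so log([A⁻]/[HA]) = pH − pKa = 3.09 − 3.3080 = -0.2180. [A⁻]/[HA] = 10^(-0.2180) = 0.605

[A⁻]/[HA] = 0.605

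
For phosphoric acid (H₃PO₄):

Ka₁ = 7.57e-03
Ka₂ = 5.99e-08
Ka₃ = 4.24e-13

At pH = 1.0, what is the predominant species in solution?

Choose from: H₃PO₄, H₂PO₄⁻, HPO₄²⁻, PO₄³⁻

pKa₁ = 2.12, pKa₂ = 7.22, pKa₃ = 12.37. For a polyprotic acid the predominant species crosses at each pKa: below pKa_n the protonated form dominates, above it the deprotonated form does. At pH = 1.0, the predominant species is H₃PO₄.

H₃PO₄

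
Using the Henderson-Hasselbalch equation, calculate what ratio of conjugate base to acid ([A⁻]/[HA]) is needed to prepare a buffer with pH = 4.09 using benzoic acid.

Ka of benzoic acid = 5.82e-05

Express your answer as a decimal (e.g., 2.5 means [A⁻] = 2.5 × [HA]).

pKa = -log(5.82e-05) = 4.2351. pH = pKa + log([A⁻]/[HA]), so log([A⁻]/[HA]) = pH − pKa = 4.09 − 4.2351 = -0.1451. [A⁻]/[HA] = 10^(-0.1451) = 0.716

[A⁻]/[HA] = 0.716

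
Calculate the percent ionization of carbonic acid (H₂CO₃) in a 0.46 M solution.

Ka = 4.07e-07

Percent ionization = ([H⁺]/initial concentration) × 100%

Using Ka equilibrium: x² + Ka×x - Ka×C = 0. Solving: [H⁺] = 4.3249e-04. Percent = (4.3249e-04/0.46) × 100

Percent ionization = 0.094%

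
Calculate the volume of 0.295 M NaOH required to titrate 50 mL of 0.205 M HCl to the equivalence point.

At equivalence: moles acid = moles base. moles HCl = 0.205 × 50/1000 = 0.01025 mol. V_base = moles / 0.295 × 1000 = 34.7 mL.

V_{base} = 34.7 mL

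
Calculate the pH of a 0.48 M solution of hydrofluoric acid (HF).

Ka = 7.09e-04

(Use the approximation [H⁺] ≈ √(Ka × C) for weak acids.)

[H⁺] = √(Ka × C) = √(7.09e-04 × 0.48) = 1.8448e-02. pH = -log(1.8448e-02)

pH = 1.73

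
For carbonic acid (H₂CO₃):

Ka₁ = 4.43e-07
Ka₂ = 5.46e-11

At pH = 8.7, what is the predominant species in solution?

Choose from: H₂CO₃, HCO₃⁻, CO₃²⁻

pKa₁ = 6.35, pKa₂ = 10.26. For a polyprotic acid the predominant species crosses at each pKa: below pKa_n the protonated form dominates, above it the deprotonated form does. At pH = 8.7, the predominant species is HCO₃⁻.

HCO₃⁻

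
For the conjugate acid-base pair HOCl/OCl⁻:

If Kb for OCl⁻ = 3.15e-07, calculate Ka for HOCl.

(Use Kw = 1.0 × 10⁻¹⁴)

For a conjugate pair Ka × Kb = Kw, so Ka = Kw/Kb = 1.0 × 10⁻¹⁴ / 3.15e-07 = 3.17e-08.

K_a = 3.17e-08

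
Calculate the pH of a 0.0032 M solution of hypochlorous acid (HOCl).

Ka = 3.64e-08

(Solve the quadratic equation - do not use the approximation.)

x² + Ka×x - Ka×C = 0. Using quadratic formula: [H⁺] = 1.0774e-05

pH = 4.97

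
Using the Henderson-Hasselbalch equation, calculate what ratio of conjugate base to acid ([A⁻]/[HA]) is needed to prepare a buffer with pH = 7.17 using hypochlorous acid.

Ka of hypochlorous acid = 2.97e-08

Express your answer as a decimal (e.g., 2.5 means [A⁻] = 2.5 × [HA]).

pKa = -log(2.97e-08) = 7.5272. pH = pKa + log([A⁻]/[HA]), so log([A⁻]/[HA]) = pH − pKa = 7.17 − 7.5272 = -0.3572. [A⁻]/[HA] = 10^(-0.3572) = 0.439

[A⁻]/[HA] = 0.439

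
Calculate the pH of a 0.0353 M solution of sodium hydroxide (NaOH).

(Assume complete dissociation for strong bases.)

[OH⁻] = 0.0353 M for strong base. pOH = -log[OH⁻] = 1.45, pH = 14 - pOH

pH = 12.55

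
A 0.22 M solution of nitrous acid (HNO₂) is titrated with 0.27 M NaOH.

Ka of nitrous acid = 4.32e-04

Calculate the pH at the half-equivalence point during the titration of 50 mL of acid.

At half-equivalence [HA] = [A⁻], so Henderson-Hasselbalch gives pH = pKa = -log(4.32e-04) = 3.36.

pH = pKa = 3.36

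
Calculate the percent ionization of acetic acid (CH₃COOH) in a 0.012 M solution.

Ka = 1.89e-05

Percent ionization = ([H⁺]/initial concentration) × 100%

Using Ka equilibrium: x² + Ka×x - Ka×C = 0. Solving: [H⁺] = 4.6688e-04. Percent = (4.6688e-04/0.012) × 100

Percent ionization = 3.89%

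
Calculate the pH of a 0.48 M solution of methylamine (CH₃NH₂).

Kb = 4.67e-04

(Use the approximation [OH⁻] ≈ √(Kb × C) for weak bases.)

[OH⁻] = √(Kb × C) = √(4.67e-04 × 0.48) = 1.4972e-02. pOH = 1.82, pH = 14 - pOH

pH = 12.18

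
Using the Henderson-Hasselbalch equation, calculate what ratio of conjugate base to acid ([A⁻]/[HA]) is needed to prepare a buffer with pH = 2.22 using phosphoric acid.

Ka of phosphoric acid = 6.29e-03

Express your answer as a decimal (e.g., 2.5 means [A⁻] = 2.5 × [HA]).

pKa = -log(6.29e-03) = 2.2013. pH = pKa + log([A⁻]/[HA]), so log([A⁻]/[HA]) = pH − pKa = 2.22 − 2.2013 = 0.0187. [A⁻]/[HA] = 10^(0.0187) = 1.04

[A⁻]/[HA] = 1.04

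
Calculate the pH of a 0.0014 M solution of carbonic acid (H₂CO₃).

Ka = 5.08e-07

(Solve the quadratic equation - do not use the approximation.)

x² + Ka×x - Ka×C = 0. Using quadratic formula: [H⁺] = 2.6416e-05

pH = 4.58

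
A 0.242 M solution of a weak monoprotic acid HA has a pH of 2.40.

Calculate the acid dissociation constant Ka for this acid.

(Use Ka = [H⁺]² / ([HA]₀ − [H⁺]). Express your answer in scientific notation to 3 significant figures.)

[H⁺] = 10^(−pH) = 10^(−2.40) = 3.981e-03 M. For HA ⇌ H⁺ + A⁻, Ka = [H⁺][A⁻]/[HA] = [H⁺]² / ([HA]₀ − [H⁺]) = (3.981e-03)² / (0.242 − 3.981e-03) = 6.66e-05.

K_a = 6.66e-05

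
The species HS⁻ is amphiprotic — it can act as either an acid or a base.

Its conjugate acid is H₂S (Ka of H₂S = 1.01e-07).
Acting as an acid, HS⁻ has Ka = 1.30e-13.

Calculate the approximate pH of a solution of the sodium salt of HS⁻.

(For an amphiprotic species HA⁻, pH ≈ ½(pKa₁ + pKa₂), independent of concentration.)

pKa₁ = -log(1.01e-07) = 7.00; pKa₂ = -log(1.30e-13) = 12.89. For an amphiprotic species, pH ≈ ½(pKa₁ + pKa₂) = ½(7.00 + 12.89) = 9.94.

pH = 9.94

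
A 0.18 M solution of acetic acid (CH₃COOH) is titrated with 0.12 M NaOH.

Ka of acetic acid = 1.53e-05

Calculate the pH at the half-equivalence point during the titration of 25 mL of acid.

At half-equivalence [HA] = [A⁻], so Henderson-Hasselbalch gives pH = pKa = -log(1.53e-05) = 4.82.

pH = pKa = 4.82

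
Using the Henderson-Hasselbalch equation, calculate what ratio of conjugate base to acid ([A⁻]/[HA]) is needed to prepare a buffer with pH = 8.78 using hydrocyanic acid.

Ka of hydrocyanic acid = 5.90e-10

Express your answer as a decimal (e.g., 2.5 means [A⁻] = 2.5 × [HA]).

pKa = -log(5.90e-10) = 9.2291. pH = pKa + log([A⁻]/[HA]), so log([A⁻]/[HA]) = pH − pKa = 8.78 − 9.2291 = -0.4491. [A⁻]/[HA] = 10^(-0.4491) = 0.356

[A⁻]/[HA] = 0.356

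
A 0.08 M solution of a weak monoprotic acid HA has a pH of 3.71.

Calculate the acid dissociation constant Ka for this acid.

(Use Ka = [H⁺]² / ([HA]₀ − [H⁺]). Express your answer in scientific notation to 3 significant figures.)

[H⁺] = 10^(−pH) = 10^(−3.71) = 1.950e-04 M. For HA ⇌ H⁺ + A⁻, Ka = [H⁺][A⁻]/[HA] = [H⁺]² / ([HA]₀ − [H⁺]) = (1.950e-04)² / (0.08 − 1.950e-04) = 4.76e-07.

K_a = 4.76e-07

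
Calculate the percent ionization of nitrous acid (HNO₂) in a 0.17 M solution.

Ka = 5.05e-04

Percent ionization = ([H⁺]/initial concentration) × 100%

Using Ka equilibrium: x² + Ka×x - Ka×C = 0. Solving: [H⁺] = 9.0165e-03. Percent = (9.0165e-03/0.17) × 100

Percent ionization = 5.3%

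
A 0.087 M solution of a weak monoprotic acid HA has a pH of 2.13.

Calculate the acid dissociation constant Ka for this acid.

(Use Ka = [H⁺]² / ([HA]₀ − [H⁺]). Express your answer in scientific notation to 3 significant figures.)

[H⁺] = 10^(−pH) = 10^(−2.13) = 7.413e-03 M. For HA ⇌ H⁺ + A⁻, Ka = [H⁺][A⁻]/[HA] = [H⁺]² / ([HA]₀ − [H⁺]) = (7.413e-03)² / (0.087 − 7.413e-03) = 6.90e-04.

K_a = 6.90e-04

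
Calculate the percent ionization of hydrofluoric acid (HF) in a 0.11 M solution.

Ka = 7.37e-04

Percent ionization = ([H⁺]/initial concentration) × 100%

Using Ka equilibrium: x² + Ka×x - Ka×C = 0. Solving: [H⁺] = 8.6429e-03. Percent = (8.6429e-03/0.11) × 100

Percent ionization = 7.86%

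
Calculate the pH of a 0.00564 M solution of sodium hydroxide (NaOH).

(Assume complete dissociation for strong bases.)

[OH⁻] = 0.00564 M for strong base. pOH = -log[OH⁻] = 2.25, pH = 14 - pOH

pH = 11.75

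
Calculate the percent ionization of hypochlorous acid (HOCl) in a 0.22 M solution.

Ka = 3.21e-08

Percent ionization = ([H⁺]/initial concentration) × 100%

Using Ka equilibrium: x² + Ka×x - Ka×C = 0. Solving: [H⁺] = 8.4020e-05. Percent = (8.4020e-05/0.22) × 100

Percent ionization = 0.0382%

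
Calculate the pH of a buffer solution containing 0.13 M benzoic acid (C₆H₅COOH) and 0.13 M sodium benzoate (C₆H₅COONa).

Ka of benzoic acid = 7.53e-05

pKa = -log(7.53e-05) = 4.12. pH = pKa + log([A⁻]/[HA]) = 4.12 + log(0.13/0.13)

pH = 4.12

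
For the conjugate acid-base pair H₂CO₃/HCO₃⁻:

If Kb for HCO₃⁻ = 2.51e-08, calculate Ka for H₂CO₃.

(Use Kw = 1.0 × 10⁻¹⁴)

For a conjugate pair Ka × Kb = Kw, so Ka = Kw/Kb = 1.0 × 10⁻¹⁴ / 2.51e-08 = 3.98e-07.

K_a = 3.98e-07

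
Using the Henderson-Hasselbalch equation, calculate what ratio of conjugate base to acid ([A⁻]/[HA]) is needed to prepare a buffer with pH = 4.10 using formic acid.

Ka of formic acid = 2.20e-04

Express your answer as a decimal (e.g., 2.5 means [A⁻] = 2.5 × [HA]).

pKa = -log(2.20e-04) = 3.6576. pH = pKa + log([A⁻]/[HA]), so log([A⁻]/[HA]) = pH − pKa = 4.10 − 3.6576 = 0.4424. [A⁻]/[HA] = 10^(0.4424) = 2.77

[A⁻]/[HA] = 2.77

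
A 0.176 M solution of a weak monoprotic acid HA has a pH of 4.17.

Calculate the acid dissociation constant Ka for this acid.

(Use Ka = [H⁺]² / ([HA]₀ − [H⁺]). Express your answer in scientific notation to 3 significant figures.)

[H⁺] = 10^(−pH) = 10^(−4.17) = 6.761e-05 M. For HA ⇌ H⁺ + A⁻, Ka = [H⁺][A⁻]/[HA] = [H⁺]² / ([HA]₀ − [H⁺]) = (6.761e-05)² / (0.176 − 6.761e-05) = 2.60e-08.

K_a = 2.60e-08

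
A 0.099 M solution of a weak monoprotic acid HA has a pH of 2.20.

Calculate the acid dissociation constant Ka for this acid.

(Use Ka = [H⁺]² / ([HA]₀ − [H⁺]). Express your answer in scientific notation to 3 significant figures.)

[H⁺] = 10^(−pH) = 10^(−2.20) = 6.310e-03 M. For HA ⇌ H⁺ + A⁻, Ka = [H⁺][A⁻]/[HA] = [H⁺]² / ([HA]₀ − [H⁺]) = (6.310e-03)² / (0.099 − 6.310e-03) = 4.30e-04.

K_a = 4.30e-04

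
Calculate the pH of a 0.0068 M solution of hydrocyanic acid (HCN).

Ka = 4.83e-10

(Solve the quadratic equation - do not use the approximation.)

x² + Ka×x - Ka×C = 0. Using quadratic formula: [H⁺] = 1.8120e-06

pH = 5.74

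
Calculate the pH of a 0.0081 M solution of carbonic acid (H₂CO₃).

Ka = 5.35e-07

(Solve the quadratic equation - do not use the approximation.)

x² + Ka×x - Ka×C = 0. Using quadratic formula: [H⁺] = 6.5562e-05

pH = 4.18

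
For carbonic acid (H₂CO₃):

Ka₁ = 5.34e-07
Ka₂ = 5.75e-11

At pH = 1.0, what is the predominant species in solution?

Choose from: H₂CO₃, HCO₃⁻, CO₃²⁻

pKa₁ = 6.27, pKa₂ = 10.24. For a polyprotic acid the predominant species crosses at each pKa: below pKa_n the protonated form dominates, above it the deprotonated form does. At pH = 1.0, the predominant species is H₂CO₃.

H₂CO₃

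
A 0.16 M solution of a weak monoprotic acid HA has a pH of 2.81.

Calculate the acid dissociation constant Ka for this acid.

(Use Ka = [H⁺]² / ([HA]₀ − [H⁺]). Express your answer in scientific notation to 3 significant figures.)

[H⁺] = 10^(−pH) = 10^(−2.81) = 1.549e-03 M. For HA ⇌ H⁺ + A⁻, Ka = [H⁺][A⁻]/[HA] = [H⁺]² / ([HA]₀ − [H⁺]) = (1.549e-03)² / (0.16 − 1.549e-03) = 1.51e-05.

K_a = 1.51e-05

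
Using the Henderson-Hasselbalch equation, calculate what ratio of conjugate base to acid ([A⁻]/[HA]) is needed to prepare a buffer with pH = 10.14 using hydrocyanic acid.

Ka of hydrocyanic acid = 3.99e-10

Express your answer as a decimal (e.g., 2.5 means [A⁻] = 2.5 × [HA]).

pKa = -log(3.99e-10) = 9.3990. pH = pKa + log([A⁻]/[HA]), so log([A⁻]/[HA]) = pH − pKa = 10.14 − 9.3990 = 0.7410. [A⁻]/[HA] = 10^(0.7410) = 5.51

[A⁻]/[HA] = 5.51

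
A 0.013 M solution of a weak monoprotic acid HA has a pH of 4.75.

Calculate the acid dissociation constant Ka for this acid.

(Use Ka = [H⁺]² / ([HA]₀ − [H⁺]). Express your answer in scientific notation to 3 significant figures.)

[H⁺] = 10^(−pH) = 10^(−4.75) = 1.778e-05 M. For HA ⇌ H⁺ + A⁻, Ka = [H⁺][A⁻]/[HA] = [H⁺]² / ([HA]₀ − [H⁺]) = (1.778e-05)² / (0.013 − 1.778e-05) = 2.44e-08.

K_a = 2.44e-08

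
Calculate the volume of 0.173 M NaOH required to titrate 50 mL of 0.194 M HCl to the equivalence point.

At equivalence: moles acid = moles base. moles HCl = 0.194 × 50/1000 = 0.0097 mol. V_base = moles / 0.173 × 1000 = 56.1 mL.

V_{base} = 56.1 mL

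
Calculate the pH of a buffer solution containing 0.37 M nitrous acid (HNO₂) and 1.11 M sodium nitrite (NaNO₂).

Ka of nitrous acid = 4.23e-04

pKa = -log(4.23e-04) = 3.37. pH = pKa + log([A⁻]/[HA]) = 3.37 + log(1.11/0.37)

pH = 3.85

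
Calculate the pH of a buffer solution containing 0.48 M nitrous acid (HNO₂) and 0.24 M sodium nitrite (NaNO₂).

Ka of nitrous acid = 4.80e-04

pKa = -log(4.80e-04) = 3.32. pH = pKa + log([A⁻]/[HA]) = 3.32 + log(0.24/0.48)

pH = 3.02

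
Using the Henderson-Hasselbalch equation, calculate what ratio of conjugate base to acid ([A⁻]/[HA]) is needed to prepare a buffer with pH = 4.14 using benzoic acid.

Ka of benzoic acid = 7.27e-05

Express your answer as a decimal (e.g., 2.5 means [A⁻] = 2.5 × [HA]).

pKa = -log(7.27e-05) = 4.1385. pH = pKa + log([A⁻]/[HA]), so log([A⁻]/[HA]) = pH − pKa = 4.14 − 4.1385 = 0.0015. [A⁻]/[HA] = 10^(0.0015) = 1.00

[A⁻]/[HA] = 1.00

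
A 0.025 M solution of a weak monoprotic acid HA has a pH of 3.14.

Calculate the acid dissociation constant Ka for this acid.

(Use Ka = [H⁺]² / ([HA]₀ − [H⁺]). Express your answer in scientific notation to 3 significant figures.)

[H⁺] = 10^(−pH) = 10^(−3.14) = 7.244e-04 M. For HA ⇌ H⁺ + A⁻, Ka = [H⁺][A⁻]/[HA] = [H⁺]² / ([HA]₀ − [H⁺]) = (7.244e-04)² / (0.025 − 7.244e-04) = 2.16e-05.

K_a = 2.16e-05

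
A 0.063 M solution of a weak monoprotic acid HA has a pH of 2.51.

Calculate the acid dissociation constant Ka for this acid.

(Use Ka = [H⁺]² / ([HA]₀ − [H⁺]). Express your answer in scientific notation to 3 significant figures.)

[H⁺] = 10^(−pH) = 10^(−2.51) = 3.090e-03 M. For HA ⇌ H⁺ + A⁻, Ka = [H⁺][A⁻]/[HA] = [H⁺]² / ([HA]₀ − [H⁺]) = (3.090e-03)² / (0.063 − 3.090e-03) = 1.59e-04.

K_a = 1.59e-04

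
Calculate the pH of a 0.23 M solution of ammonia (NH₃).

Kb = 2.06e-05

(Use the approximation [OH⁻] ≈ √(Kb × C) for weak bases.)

[OH⁻] = √(Kb × C) = √(2.06e-05 × 0.23) = 2.1767e-03. pOH = 2.66, pH = 14 - pOH

pH = 11.34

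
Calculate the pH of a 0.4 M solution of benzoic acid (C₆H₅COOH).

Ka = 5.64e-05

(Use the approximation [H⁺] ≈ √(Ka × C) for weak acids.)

[H⁺] = √(Ka × C) = √(5.64e-05 × 0.4) = 4.7497e-03. pH = -log(4.7497e-03)

pH = 2.32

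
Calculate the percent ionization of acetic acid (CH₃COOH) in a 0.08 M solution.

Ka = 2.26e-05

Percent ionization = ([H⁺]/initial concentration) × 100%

Using Ka equilibrium: x² + Ka×x - Ka×C = 0. Solving: [H⁺] = 1.3334e-03. Percent = (1.3334e-03/0.08) × 100

Percent ionization = 1.67%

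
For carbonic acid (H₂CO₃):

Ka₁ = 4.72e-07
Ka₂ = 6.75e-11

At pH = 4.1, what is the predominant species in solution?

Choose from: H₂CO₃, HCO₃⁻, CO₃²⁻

pKa₁ = 6.33, pKa₂ = 10.17. For a polyprotic acid the predominant species crosses at each pKa: below pKa_n the protonated form dominates, above it the deprotonated form does. At pH = 4.1, the predominant species is H₂CO₃.

H₂CO₃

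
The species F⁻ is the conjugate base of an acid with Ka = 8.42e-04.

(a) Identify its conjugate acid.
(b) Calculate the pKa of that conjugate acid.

(a) The conjugate acid is formed by adding one H⁺ to F⁻, giving HF. (b) pKa = -log(Ka) = -log(8.42e-04) = 3.07.

Conjugate acid: HF; pK_a = 3.07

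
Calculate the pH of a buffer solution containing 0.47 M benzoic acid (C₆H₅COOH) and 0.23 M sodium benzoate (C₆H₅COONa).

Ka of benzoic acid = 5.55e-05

pKa = -log(5.55e-05) = 4.26. pH = pKa + log([A⁻]/[HA]) = 4.26 + log(0.23/0.47)

pH = 3.95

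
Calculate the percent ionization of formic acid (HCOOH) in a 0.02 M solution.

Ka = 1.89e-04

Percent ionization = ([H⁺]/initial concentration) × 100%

Using Ka equilibrium: x² + Ka×x - Ka×C = 0. Solving: [H⁺] = 1.8520e-03. Percent = (1.8520e-03/0.02) × 100

Percent ionization = 9.26%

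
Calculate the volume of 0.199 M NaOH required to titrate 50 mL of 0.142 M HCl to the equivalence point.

At equivalence: moles acid = moles base. moles HCl = 0.142 × 50/1000 = 0.0071 mol. V_base = moles / 0.199 × 1000 = 35.7 mL.

V_{base} = 35.7 mL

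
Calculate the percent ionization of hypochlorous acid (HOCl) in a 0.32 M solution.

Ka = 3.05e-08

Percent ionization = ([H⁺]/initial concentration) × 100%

Using Ka equilibrium: x² + Ka×x - Ka×C = 0. Solving: [H⁺] = 9.8777e-05. Percent = (9.8777e-05/0.32) × 100

Percent ionization = 0.0309%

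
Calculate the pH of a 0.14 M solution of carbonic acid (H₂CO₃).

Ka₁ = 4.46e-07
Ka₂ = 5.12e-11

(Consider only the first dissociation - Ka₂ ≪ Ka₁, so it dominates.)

First dissociation dominates. From Ka₁ = [H⁺][HA⁻]/[H₂A], x² + Ka₁·x − Ka₁·C = 0 with C = 0.14 M and Ka₁ = 4.46e-07. Solving: [H⁺] = (−Ka₁ + √(Ka₁² + 4·Ka₁·C)) / 2 = 2.4966e-04 M. pH = -log(2.4966e-04) = 3.60.

pH = 3.60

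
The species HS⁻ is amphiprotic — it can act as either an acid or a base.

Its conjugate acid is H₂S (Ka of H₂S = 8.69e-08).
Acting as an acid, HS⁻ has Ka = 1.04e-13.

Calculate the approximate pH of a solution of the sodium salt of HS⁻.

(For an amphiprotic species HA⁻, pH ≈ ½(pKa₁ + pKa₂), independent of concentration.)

pKa₁ = -log(8.69e-08) = 7.06; pKa₂ = -log(1.04e-13) = 12.98. For an amphiprotic species, pH ≈ ½(pKa₁ + pKa₂) = ½(7.06 + 12.98) = 10.02.

pH = 10.02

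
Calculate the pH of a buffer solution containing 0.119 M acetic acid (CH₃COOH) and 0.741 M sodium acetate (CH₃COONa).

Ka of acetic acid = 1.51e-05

pKa = -log(1.51e-05) = 4.82. pH = pKa + log([A⁻]/[HA]) = 4.82 + log(0.741/0.119)

pH = 5.62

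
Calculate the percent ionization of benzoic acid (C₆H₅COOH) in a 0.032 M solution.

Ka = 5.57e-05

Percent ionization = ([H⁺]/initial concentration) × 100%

Using Ka equilibrium: x² + Ka×x - Ka×C = 0. Solving: [H⁺] = 1.3075e-03. Percent = (1.3075e-03/0.032) × 100

Percent ionization = 4.09%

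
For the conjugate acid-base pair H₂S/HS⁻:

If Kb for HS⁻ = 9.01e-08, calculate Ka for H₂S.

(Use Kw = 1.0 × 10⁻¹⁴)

For a conjugate pair Ka × Kb = Kw, so Ka = Kw/Kb = 1.0 × 10⁻¹⁴ / 9.01e-08 = 1.11e-07.

K_a = 1.11e-07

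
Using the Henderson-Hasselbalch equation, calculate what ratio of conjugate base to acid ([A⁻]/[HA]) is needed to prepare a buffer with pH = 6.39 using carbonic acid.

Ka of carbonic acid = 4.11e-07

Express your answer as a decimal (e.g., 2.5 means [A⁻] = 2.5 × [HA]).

pKa = -log(4.11e-07) = 6.3862. pH = pKa + log([A⁻]/[HA]), so log([A⁻]/[HA]) = pH − pKa = 6.39 − 6.3862 = 0.0038. [A⁻]/[HA] = 10^(0.0038) = 1.01

[A⁻]/[HA] = 1.01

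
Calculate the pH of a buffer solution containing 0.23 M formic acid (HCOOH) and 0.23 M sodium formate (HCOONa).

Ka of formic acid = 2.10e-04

pKa = -log(2.10e-04) = 3.68. pH = pKa + log([A⁻]/[HA]) = 3.68 + log(0.23/0.23)

pH = 3.68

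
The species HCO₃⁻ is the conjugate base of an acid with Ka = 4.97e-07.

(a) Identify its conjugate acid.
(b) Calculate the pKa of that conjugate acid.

(a) The conjugate acid is formed by adding one H⁺ to HCO₃⁻, giving H₂CO₃. (b) pKa = -log(Ka) = -log(4.97e-07) = 6.30.

Conjugate acid: H₂CO₃; pK_a = 6.30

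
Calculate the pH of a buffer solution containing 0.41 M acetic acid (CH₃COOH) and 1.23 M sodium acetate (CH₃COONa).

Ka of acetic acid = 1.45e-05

pKa = -log(1.45e-05) = 4.84. pH = pKa + log([A⁻]/[HA]) = 4.84 + log(1.23/0.41)

pH = 5.32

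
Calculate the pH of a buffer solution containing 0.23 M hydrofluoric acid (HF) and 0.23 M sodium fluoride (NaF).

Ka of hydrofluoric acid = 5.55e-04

pKa = -log(5.55e-04) = 3.26. pH = pKa + log([A⁻]/[HA]) = 3.26 + log(0.23/0.23)

pH = 3.26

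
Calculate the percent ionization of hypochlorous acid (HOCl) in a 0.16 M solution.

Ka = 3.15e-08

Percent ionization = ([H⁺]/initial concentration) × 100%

Using Ka equilibrium: x² + Ka×x - Ka×C = 0. Solving: [H⁺] = 7.0977e-05. Percent = (7.0977e-05/0.16) × 100

Percent ionization = 0.0444%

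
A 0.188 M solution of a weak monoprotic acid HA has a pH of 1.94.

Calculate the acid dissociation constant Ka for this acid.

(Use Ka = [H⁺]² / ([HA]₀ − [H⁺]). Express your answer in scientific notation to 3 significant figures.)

[H⁺] = 10^(−pH) = 10^(−1.94) = 1.148e-02 M. For HA ⇌ H⁺ + A⁻, Ka = [H⁺][A⁻]/[HA] = [H⁺]² / ([HA]₀ − [H⁺]) = (1.148e-02)² / (0.188 − 1.148e-02) = 7.47e-04.

K_a = 7.47e-04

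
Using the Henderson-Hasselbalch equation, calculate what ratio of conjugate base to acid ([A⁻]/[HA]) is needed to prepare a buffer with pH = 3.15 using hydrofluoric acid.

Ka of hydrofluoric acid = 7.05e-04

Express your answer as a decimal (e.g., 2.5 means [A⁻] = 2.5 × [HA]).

pKa = -log(7.05e-04) = 3.1518. pH = pKa + log([A⁻]/[HA]), so log([A⁻]/[HA]) = pH − pKa = 3.15 − 3.1518 = -0.0018. [A⁻]/[HA] = 10^(-0.0018) = 0.996

[A⁻]/[HA] = 0.996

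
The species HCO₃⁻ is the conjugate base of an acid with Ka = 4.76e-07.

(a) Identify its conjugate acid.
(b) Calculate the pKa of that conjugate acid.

(a) The conjugate acid is formed by adding one H⁺ to HCO₃⁻, giving H₂CO₃. (b) pKa = -log(Ka) = -log(4.76e-07) = 6.32.

Conjugate acid: H₂CO₃; pK_a = 6.32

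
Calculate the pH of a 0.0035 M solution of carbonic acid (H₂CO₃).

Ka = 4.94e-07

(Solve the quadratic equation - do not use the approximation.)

x² + Ka×x - Ka×C = 0. Using quadratic formula: [H⁺] = 4.1335e-05

pH = 4.38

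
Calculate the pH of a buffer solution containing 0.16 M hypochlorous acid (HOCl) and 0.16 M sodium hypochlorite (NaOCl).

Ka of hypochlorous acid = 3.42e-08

pKa = -log(3.42e-08) = 7.47. pH = pKa + log([A⁻]/[HA]) = 7.47 + log(0.16/0.16)

pH = 7.47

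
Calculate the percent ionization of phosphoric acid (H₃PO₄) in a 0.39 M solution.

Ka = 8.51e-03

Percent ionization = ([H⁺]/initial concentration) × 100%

Using Ka equilibrium: x² + Ka×x - Ka×C = 0. Solving: [H⁺] = 5.3512e-02. Percent = (5.3512e-02/0.39) × 100

Percent ionization = 13.7%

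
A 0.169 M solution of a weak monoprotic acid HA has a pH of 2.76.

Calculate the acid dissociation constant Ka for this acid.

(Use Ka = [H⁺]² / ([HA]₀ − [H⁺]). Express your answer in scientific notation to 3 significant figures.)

[H⁺] = 10^(−pH) = 10^(−2.76) = 1.738e-03 M. For HA ⇌ H⁺ + A⁻, Ka = [H⁺][A⁻]/[HA] = [H⁺]² / ([HA]₀ − [H⁺]) = (1.738e-03)² / (0.169 − 1.738e-03) = 1.81e-05.

K_a = 1.81e-05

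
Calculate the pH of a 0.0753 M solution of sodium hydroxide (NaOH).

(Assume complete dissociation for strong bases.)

[OH⁻] = 0.0753 M for strong base. pOH = -log[OH⁻] = 1.12, pH = 14 - pOH

pH = 12.88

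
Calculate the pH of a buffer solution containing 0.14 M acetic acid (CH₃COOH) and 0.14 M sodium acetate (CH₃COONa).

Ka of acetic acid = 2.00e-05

pKa = -log(2.00e-05) = 4.70. pH = pKa + log([A⁻]/[HA]) = 4.70 + log(0.14/0.14)

pH = 4.70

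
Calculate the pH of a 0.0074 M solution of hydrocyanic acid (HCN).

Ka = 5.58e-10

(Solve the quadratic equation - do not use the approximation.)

x² + Ka×x - Ka×C = 0. Using quadratic formula: [H⁺] = 2.0318e-06

pH = 5.69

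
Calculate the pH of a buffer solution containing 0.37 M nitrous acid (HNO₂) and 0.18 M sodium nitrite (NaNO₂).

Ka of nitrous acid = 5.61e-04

pKa = -log(5.61e-04) = 3.25. pH = pKa + log([A⁻]/[HA]) = 3.25 + log(0.18/0.37)

pH = 2.94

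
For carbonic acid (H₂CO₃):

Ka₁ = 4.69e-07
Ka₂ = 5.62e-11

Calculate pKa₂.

pKa₂ = -log(Ka₂) = -log(5.62e-11) = 10.25.

pK_{a2} = 10.25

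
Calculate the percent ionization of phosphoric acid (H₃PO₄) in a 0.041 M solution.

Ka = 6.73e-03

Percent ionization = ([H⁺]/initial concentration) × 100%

Using Ka equilibrium: x² + Ka×x - Ka×C = 0. Solving: [H⁺] = 1.3584e-02. Percent = (1.3584e-02/0.041) × 100

Percent ionization = 33.1%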